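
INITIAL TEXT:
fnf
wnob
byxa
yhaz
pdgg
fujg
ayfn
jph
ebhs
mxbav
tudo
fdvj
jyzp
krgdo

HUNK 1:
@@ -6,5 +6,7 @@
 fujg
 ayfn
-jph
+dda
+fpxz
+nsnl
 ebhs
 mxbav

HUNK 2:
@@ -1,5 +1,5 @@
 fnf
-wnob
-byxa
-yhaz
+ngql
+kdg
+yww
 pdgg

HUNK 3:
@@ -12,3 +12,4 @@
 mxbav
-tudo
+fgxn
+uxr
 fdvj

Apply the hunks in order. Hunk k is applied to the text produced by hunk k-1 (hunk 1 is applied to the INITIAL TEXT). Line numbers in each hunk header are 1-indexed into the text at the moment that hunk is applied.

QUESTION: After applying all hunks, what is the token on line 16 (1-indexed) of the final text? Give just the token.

Hunk 1: at line 6 remove [jph] add [dda,fpxz,nsnl] -> 16 lines: fnf wnob byxa yhaz pdgg fujg ayfn dda fpxz nsnl ebhs mxbav tudo fdvj jyzp krgdo
Hunk 2: at line 1 remove [wnob,byxa,yhaz] add [ngql,kdg,yww] -> 16 lines: fnf ngql kdg yww pdgg fujg ayfn dda fpxz nsnl ebhs mxbav tudo fdvj jyzp krgdo
Hunk 3: at line 12 remove [tudo] add [fgxn,uxr] -> 17 lines: fnf ngql kdg yww pdgg fujg ayfn dda fpxz nsnl ebhs mxbav fgxn uxr fdvj jyzp krgdo
Final line 16: jyzp

Answer: jyzp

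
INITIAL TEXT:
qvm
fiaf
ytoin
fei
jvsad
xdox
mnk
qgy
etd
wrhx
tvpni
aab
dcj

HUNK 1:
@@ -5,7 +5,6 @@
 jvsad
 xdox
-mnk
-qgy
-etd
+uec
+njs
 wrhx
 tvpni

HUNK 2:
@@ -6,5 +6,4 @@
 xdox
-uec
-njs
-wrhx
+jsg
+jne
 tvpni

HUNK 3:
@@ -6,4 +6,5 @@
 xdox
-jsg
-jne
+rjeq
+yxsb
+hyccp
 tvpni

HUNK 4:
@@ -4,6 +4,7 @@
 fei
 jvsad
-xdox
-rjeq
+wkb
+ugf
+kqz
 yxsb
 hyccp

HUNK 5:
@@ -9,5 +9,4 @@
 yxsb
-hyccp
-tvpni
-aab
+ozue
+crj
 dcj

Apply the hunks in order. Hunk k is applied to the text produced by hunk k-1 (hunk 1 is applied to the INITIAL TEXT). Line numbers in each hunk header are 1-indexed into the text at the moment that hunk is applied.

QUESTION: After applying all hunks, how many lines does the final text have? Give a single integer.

Hunk 1: at line 5 remove [mnk,qgy,etd] add [uec,njs] -> 12 lines: qvm fiaf ytoin fei jvsad xdox uec njs wrhx tvpni aab dcj
Hunk 2: at line 6 remove [uec,njs,wrhx] add [jsg,jne] -> 11 lines: qvm fiaf ytoin fei jvsad xdox jsg jne tvpni aab dcj
Hunk 3: at line 6 remove [jsg,jne] add [rjeq,yxsb,hyccp] -> 12 lines: qvm fiaf ytoin fei jvsad xdox rjeq yxsb hyccp tvpni aab dcj
Hunk 4: at line 4 remove [xdox,rjeq] add [wkb,ugf,kqz] -> 13 lines: qvm fiaf ytoin fei jvsad wkb ugf kqz yxsb hyccp tvpni aab dcj
Hunk 5: at line 9 remove [hyccp,tvpni,aab] add [ozue,crj] -> 12 lines: qvm fiaf ytoin fei jvsad wkb ugf kqz yxsb ozue crj dcj
Final line count: 12

Answer: 12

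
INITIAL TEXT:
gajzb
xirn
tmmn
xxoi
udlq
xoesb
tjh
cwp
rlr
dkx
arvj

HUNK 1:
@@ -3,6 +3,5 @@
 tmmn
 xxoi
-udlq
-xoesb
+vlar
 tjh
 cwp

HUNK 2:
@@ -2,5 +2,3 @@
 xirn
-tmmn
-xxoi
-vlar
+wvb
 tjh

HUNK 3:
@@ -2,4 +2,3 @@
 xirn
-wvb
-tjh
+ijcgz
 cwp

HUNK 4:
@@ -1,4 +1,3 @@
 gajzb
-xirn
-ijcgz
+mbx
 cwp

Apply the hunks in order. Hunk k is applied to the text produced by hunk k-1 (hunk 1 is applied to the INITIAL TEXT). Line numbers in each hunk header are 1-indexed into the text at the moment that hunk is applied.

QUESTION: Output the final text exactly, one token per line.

Hunk 1: at line 3 remove [udlq,xoesb] add [vlar] -> 10 lines: gajzb xirn tmmn xxoi vlar tjh cwp rlr dkx arvj
Hunk 2: at line 2 remove [tmmn,xxoi,vlar] add [wvb] -> 8 lines: gajzb xirn wvb tjh cwp rlr dkx arvj
Hunk 3: at line 2 remove [wvb,tjh] add [ijcgz] -> 7 lines: gajzb xirn ijcgz cwp rlr dkx arvj
Hunk 4: at line 1 remove [xirn,ijcgz] add [mbx] -> 6 lines: gajzb mbx cwp rlr dkx arvj

Answer: gajzb
mbx
cwp
rlr
dkx
arvj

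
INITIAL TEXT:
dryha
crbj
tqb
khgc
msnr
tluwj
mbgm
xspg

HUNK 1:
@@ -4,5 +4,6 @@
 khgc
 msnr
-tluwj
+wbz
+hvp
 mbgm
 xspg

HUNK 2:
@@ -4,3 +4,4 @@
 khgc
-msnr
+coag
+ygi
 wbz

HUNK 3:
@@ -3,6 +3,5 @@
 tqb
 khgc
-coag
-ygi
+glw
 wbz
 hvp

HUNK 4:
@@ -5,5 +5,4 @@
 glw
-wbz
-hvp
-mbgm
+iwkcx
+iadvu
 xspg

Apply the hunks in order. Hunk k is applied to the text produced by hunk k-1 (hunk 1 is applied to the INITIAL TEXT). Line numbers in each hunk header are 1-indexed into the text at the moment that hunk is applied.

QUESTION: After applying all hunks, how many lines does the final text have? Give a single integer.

Answer: 8

Derivation:
Hunk 1: at line 4 remove [tluwj] add [wbz,hvp] -> 9 lines: dryha crbj tqb khgc msnr wbz hvp mbgm xspg
Hunk 2: at line 4 remove [msnr] add [coag,ygi] -> 10 lines: dryha crbj tqb khgc coag ygi wbz hvp mbgm xspg
Hunk 3: at line 3 remove [coag,ygi] add [glw] -> 9 lines: dryha crbj tqb khgc glw wbz hvp mbgm xspg
Hunk 4: at line 5 remove [wbz,hvp,mbgm] add [iwkcx,iadvu] -> 8 lines: dryha crbj tqb khgc glw iwkcx iadvu xspg
Final line count: 8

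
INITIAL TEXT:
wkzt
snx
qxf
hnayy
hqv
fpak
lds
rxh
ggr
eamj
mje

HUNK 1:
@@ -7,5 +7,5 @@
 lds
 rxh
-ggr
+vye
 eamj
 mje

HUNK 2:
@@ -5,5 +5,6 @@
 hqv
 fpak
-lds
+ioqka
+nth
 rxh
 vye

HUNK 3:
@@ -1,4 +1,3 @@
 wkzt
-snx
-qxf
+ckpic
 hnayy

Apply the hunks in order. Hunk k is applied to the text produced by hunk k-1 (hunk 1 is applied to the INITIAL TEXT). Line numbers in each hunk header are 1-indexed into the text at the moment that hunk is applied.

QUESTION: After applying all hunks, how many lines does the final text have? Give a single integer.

Answer: 11

Derivation:
Hunk 1: at line 7 remove [ggr] add [vye] -> 11 lines: wkzt snx qxf hnayy hqv fpak lds rxh vye eamj mje
Hunk 2: at line 5 remove [lds] add [ioqka,nth] -> 12 lines: wkzt snx qxf hnayy hqv fpak ioqka nth rxh vye eamj mje
Hunk 3: at line 1 remove [snx,qxf] add [ckpic] -> 11 lines: wkzt ckpic hnayy hqv fpak ioqka nth rxh vye eamj mje
Final line count: 11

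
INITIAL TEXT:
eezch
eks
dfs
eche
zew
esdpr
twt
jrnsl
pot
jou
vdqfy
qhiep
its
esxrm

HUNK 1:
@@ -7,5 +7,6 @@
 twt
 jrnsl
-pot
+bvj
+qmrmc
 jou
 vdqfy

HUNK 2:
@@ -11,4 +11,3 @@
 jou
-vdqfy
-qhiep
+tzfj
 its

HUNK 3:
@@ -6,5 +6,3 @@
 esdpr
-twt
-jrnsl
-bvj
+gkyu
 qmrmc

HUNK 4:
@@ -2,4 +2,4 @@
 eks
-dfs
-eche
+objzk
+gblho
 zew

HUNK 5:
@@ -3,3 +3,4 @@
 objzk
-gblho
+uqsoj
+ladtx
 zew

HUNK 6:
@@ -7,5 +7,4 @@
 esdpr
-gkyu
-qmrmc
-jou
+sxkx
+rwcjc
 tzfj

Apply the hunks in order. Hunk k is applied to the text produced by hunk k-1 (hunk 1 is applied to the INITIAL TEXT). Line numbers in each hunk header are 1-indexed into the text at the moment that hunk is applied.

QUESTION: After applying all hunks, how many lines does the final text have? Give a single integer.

Answer: 12

Derivation:
Hunk 1: at line 7 remove [pot] add [bvj,qmrmc] -> 15 lines: eezch eks dfs eche zew esdpr twt jrnsl bvj qmrmc jou vdqfy qhiep its esxrm
Hunk 2: at line 11 remove [vdqfy,qhiep] add [tzfj] -> 14 lines: eezch eks dfs eche zew esdpr twt jrnsl bvj qmrmc jou tzfj its esxrm
Hunk 3: at line 6 remove [twt,jrnsl,bvj] add [gkyu] -> 12 lines: eezch eks dfs eche zew esdpr gkyu qmrmc jou tzfj its esxrm
Hunk 4: at line 2 remove [dfs,eche] add [objzk,gblho] -> 12 lines: eezch eks objzk gblho zew esdpr gkyu qmrmc jou tzfj its esxrm
Hunk 5: at line 3 remove [gblho] add [uqsoj,ladtx] -> 13 lines: eezch eks objzk uqsoj ladtx zew esdpr gkyu qmrmc jou tzfj its esxrm
Hunk 6: at line 7 remove [gkyu,qmrmc,jou] add [sxkx,rwcjc] -> 12 lines: eezch eks objzk uqsoj ladtx zew esdpr sxkx rwcjc tzfj its esxrm
Final line count: 12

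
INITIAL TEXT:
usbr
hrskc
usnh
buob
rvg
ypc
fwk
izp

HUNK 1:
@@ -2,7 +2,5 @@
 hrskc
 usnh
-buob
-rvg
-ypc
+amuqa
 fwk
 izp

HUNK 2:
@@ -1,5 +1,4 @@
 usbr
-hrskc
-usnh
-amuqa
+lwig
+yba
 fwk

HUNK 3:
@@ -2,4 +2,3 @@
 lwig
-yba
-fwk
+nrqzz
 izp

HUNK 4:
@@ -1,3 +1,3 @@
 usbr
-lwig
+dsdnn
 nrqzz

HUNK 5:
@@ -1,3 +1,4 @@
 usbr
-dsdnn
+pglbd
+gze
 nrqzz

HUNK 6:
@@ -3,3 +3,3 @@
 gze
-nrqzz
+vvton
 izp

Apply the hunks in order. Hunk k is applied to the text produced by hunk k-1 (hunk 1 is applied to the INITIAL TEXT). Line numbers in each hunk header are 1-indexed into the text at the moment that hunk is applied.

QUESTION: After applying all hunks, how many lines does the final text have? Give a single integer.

Hunk 1: at line 2 remove [buob,rvg,ypc] add [amuqa] -> 6 lines: usbr hrskc usnh amuqa fwk izp
Hunk 2: at line 1 remove [hrskc,usnh,amuqa] add [lwig,yba] -> 5 lines: usbr lwig yba fwk izp
Hunk 3: at line 2 remove [yba,fwk] add [nrqzz] -> 4 lines: usbr lwig nrqzz izp
Hunk 4: at line 1 remove [lwig] add [dsdnn] -> 4 lines: usbr dsdnn nrqzz izp
Hunk 5: at line 1 remove [dsdnn] add [pglbd,gze] -> 5 lines: usbr pglbd gze nrqzz izp
Hunk 6: at line 3 remove [nrqzz] add [vvton] -> 5 lines: usbr pglbd gze vvton izp
Final line count: 5

Answer: 5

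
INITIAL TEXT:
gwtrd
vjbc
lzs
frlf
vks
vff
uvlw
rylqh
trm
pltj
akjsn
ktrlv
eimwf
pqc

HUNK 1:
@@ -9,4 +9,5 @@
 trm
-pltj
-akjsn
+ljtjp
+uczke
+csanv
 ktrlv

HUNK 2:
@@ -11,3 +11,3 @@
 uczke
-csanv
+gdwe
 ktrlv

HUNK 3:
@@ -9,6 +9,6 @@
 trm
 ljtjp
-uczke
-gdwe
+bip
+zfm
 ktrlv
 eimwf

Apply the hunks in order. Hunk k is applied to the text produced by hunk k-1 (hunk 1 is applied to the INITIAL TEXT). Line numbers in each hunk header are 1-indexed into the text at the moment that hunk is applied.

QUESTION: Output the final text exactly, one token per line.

Answer: gwtrd
vjbc
lzs
frlf
vks
vff
uvlw
rylqh
trm
ljtjp
bip
zfm
ktrlv
eimwf
pqc

Derivation:
Hunk 1: at line 9 remove [pltj,akjsn] add [ljtjp,uczke,csanv] -> 15 lines: gwtrd vjbc lzs frlf vks vff uvlw rylqh trm ljtjp uczke csanv ktrlv eimwf pqc
Hunk 2: at line 11 remove [csanv] add [gdwe] -> 15 lines: gwtrd vjbc lzs frlf vks vff uvlw rylqh trm ljtjp uczke gdwe ktrlv eimwf pqc
Hunk 3: at line 9 remove [uczke,gdwe] add [bip,zfm] -> 15 lines: gwtrd vjbc lzs frlf vks vff uvlw rylqh trm ljtjp bip zfm ktrlv eimwf pqc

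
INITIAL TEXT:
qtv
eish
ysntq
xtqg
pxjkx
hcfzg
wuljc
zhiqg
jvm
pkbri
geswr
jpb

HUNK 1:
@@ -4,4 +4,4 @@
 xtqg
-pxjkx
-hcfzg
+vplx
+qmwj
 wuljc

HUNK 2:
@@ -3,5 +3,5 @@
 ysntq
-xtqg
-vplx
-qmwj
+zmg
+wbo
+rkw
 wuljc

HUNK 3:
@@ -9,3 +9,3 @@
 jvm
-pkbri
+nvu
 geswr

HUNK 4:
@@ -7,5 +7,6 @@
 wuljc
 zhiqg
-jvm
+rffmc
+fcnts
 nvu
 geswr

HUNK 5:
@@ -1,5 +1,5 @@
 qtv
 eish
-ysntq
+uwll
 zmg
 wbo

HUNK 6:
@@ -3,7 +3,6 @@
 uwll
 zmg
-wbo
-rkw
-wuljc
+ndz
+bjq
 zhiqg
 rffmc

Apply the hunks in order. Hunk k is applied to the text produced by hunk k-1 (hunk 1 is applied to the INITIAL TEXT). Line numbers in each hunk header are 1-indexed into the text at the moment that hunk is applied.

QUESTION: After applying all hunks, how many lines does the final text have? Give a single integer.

Answer: 12

Derivation:
Hunk 1: at line 4 remove [pxjkx,hcfzg] add [vplx,qmwj] -> 12 lines: qtv eish ysntq xtqg vplx qmwj wuljc zhiqg jvm pkbri geswr jpb
Hunk 2: at line 3 remove [xtqg,vplx,qmwj] add [zmg,wbo,rkw] -> 12 lines: qtv eish ysntq zmg wbo rkw wuljc zhiqg jvm pkbri geswr jpb
Hunk 3: at line 9 remove [pkbri] add [nvu] -> 12 lines: qtv eish ysntq zmg wbo rkw wuljc zhiqg jvm nvu geswr jpb
Hunk 4: at line 7 remove [jvm] add [rffmc,fcnts] -> 13 lines: qtv eish ysntq zmg wbo rkw wuljc zhiqg rffmc fcnts nvu geswr jpb
Hunk 5: at line 1 remove [ysntq] add [uwll] -> 13 lines: qtv eish uwll zmg wbo rkw wuljc zhiqg rffmc fcnts nvu geswr jpb
Hunk 6: at line 3 remove [wbo,rkw,wuljc] add [ndz,bjq] -> 12 lines: qtv eish uwll zmg ndz bjq zhiqg rffmc fcnts nvu geswr jpb
Final line count: 12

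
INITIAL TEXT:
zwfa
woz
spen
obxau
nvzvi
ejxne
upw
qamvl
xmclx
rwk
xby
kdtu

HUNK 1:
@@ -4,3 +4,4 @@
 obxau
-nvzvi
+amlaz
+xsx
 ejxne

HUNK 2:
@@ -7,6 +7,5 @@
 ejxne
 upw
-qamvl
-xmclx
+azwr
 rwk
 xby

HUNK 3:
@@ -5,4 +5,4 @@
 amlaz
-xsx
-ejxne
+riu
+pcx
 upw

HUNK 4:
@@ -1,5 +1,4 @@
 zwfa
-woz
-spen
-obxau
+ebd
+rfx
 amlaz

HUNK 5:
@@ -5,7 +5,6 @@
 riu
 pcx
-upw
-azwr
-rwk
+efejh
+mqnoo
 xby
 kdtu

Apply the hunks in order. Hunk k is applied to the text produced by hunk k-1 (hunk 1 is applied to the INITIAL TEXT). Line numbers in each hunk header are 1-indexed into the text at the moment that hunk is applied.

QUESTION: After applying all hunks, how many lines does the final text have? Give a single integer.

Hunk 1: at line 4 remove [nvzvi] add [amlaz,xsx] -> 13 lines: zwfa woz spen obxau amlaz xsx ejxne upw qamvl xmclx rwk xby kdtu
Hunk 2: at line 7 remove [qamvl,xmclx] add [azwr] -> 12 lines: zwfa woz spen obxau amlaz xsx ejxne upw azwr rwk xby kdtu
Hunk 3: at line 5 remove [xsx,ejxne] add [riu,pcx] -> 12 lines: zwfa woz spen obxau amlaz riu pcx upw azwr rwk xby kdtu
Hunk 4: at line 1 remove [woz,spen,obxau] add [ebd,rfx] -> 11 lines: zwfa ebd rfx amlaz riu pcx upw azwr rwk xby kdtu
Hunk 5: at line 5 remove [upw,azwr,rwk] add [efejh,mqnoo] -> 10 lines: zwfa ebd rfx amlaz riu pcx efejh mqnoo xby kdtu
Final line count: 10

Answer: 10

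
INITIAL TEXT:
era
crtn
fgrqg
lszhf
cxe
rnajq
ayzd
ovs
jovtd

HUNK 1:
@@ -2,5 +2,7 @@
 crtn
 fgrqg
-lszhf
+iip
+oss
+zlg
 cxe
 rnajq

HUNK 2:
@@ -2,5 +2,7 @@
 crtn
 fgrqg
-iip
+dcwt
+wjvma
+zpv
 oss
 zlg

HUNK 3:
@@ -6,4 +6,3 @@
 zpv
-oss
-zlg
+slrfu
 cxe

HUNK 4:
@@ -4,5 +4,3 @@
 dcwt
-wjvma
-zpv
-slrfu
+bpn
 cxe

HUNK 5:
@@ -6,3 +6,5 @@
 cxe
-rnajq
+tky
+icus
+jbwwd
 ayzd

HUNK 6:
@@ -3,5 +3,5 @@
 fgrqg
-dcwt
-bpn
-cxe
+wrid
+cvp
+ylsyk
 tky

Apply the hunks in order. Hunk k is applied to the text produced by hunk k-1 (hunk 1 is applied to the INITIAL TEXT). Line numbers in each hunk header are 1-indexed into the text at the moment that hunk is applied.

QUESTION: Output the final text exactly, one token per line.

Hunk 1: at line 2 remove [lszhf] add [iip,oss,zlg] -> 11 lines: era crtn fgrqg iip oss zlg cxe rnajq ayzd ovs jovtd
Hunk 2: at line 2 remove [iip] add [dcwt,wjvma,zpv] -> 13 lines: era crtn fgrqg dcwt wjvma zpv oss zlg cxe rnajq ayzd ovs jovtd
Hunk 3: at line 6 remove [oss,zlg] add [slrfu] -> 12 lines: era crtn fgrqg dcwt wjvma zpv slrfu cxe rnajq ayzd ovs jovtd
Hunk 4: at line 4 remove [wjvma,zpv,slrfu] add [bpn] -> 10 lines: era crtn fgrqg dcwt bpn cxe rnajq ayzd ovs jovtd
Hunk 5: at line 6 remove [rnajq] add [tky,icus,jbwwd] -> 12 lines: era crtn fgrqg dcwt bpn cxe tky icus jbwwd ayzd ovs jovtd
Hunk 6: at line 3 remove [dcwt,bpn,cxe] add [wrid,cvp,ylsyk] -> 12 lines: era crtn fgrqg wrid cvp ylsyk tky icus jbwwd ayzd ovs jovtd

Answer: era
crtn
fgrqg
wrid
cvp
ylsyk
tky
icus
jbwwd
ayzd
ovs
jovtd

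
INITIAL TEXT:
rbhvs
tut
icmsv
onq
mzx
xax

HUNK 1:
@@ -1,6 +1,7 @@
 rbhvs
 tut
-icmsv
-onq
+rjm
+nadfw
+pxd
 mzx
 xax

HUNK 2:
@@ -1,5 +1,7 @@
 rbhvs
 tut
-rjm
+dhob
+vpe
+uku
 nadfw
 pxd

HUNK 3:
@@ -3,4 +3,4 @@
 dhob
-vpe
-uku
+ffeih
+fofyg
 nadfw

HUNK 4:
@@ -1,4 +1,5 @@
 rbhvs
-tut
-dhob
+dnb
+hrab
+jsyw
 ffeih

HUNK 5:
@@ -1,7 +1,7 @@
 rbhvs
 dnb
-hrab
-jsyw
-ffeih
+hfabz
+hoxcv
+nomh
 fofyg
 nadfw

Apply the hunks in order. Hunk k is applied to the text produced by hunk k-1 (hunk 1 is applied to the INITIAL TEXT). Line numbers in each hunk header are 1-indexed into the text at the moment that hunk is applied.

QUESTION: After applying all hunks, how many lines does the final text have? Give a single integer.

Hunk 1: at line 1 remove [icmsv,onq] add [rjm,nadfw,pxd] -> 7 lines: rbhvs tut rjm nadfw pxd mzx xax
Hunk 2: at line 1 remove [rjm] add [dhob,vpe,uku] -> 9 lines: rbhvs tut dhob vpe uku nadfw pxd mzx xax
Hunk 3: at line 3 remove [vpe,uku] add [ffeih,fofyg] -> 9 lines: rbhvs tut dhob ffeih fofyg nadfw pxd mzx xax
Hunk 4: at line 1 remove [tut,dhob] add [dnb,hrab,jsyw] -> 10 lines: rbhvs dnb hrab jsyw ffeih fofyg nadfw pxd mzx xax
Hunk 5: at line 1 remove [hrab,jsyw,ffeih] add [hfabz,hoxcv,nomh] -> 10 lines: rbhvs dnb hfabz hoxcv nomh fofyg nadfw pxd mzx xax
Final line count: 10

Answer: 10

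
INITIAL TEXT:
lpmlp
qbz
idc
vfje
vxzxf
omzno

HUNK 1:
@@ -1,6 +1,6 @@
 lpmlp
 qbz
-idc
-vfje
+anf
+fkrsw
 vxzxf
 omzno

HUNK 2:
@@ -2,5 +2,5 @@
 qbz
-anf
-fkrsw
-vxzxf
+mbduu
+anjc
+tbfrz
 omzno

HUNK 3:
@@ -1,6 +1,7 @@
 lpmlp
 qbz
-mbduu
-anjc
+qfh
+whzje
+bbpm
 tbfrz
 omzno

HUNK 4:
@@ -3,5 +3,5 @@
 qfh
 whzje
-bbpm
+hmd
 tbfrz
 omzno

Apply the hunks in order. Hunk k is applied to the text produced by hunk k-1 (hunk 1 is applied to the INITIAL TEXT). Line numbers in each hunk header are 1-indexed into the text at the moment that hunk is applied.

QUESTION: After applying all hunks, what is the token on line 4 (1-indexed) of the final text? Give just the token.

Hunk 1: at line 1 remove [idc,vfje] add [anf,fkrsw] -> 6 lines: lpmlp qbz anf fkrsw vxzxf omzno
Hunk 2: at line 2 remove [anf,fkrsw,vxzxf] add [mbduu,anjc,tbfrz] -> 6 lines: lpmlp qbz mbduu anjc tbfrz omzno
Hunk 3: at line 1 remove [mbduu,anjc] add [qfh,whzje,bbpm] -> 7 lines: lpmlp qbz qfh whzje bbpm tbfrz omzno
Hunk 4: at line 3 remove [bbpm] add [hmd] -> 7 lines: lpmlp qbz qfh whzje hmd tbfrz omzno
Final line 4: whzje

Answer: whzje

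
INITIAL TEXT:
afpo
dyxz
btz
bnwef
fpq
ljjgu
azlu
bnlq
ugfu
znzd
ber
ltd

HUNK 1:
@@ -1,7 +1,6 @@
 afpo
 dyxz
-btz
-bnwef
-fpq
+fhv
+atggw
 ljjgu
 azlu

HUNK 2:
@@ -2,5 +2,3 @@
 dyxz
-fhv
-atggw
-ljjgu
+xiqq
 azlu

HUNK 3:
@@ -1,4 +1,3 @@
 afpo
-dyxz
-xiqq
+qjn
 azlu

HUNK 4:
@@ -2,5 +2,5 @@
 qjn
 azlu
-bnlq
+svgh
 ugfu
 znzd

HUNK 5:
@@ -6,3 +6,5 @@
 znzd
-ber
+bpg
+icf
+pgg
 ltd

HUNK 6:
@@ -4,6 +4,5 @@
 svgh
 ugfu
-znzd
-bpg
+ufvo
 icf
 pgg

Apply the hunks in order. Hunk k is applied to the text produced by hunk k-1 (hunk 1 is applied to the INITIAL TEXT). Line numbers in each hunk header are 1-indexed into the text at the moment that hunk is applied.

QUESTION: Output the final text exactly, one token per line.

Hunk 1: at line 1 remove [btz,bnwef,fpq] add [fhv,atggw] -> 11 lines: afpo dyxz fhv atggw ljjgu azlu bnlq ugfu znzd ber ltd
Hunk 2: at line 2 remove [fhv,atggw,ljjgu] add [xiqq] -> 9 lines: afpo dyxz xiqq azlu bnlq ugfu znzd ber ltd
Hunk 3: at line 1 remove [dyxz,xiqq] add [qjn] -> 8 lines: afpo qjn azlu bnlq ugfu znzd ber ltd
Hunk 4: at line 2 remove [bnlq] add [svgh] -> 8 lines: afpo qjn azlu svgh ugfu znzd ber ltd
Hunk 5: at line 6 remove [ber] add [bpg,icf,pgg] -> 10 lines: afpo qjn azlu svgh ugfu znzd bpg icf pgg ltd
Hunk 6: at line 4 remove [znzd,bpg] add [ufvo] -> 9 lines: afpo qjn azlu svgh ugfu ufvo icf pgg ltd

Answer: afpo
qjn
azlu
svgh
ugfu
ufvo
icf
pgg
ltd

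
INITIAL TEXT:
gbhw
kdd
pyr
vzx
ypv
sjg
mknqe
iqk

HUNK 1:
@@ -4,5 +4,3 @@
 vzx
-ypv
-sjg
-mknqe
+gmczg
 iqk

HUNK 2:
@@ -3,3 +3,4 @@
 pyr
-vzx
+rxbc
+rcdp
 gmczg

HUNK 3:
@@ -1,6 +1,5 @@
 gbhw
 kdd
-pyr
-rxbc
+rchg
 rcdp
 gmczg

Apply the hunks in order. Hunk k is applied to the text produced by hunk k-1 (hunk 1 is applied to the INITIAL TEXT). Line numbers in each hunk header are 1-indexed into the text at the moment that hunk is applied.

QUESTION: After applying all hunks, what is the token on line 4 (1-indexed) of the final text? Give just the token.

Answer: rcdp

Derivation:
Hunk 1: at line 4 remove [ypv,sjg,mknqe] add [gmczg] -> 6 lines: gbhw kdd pyr vzx gmczg iqk
Hunk 2: at line 3 remove [vzx] add [rxbc,rcdp] -> 7 lines: gbhw kdd pyr rxbc rcdp gmczg iqk
Hunk 3: at line 1 remove [pyr,rxbc] add [rchg] -> 6 lines: gbhw kdd rchg rcdp gmczg iqk
Final line 4: rcdp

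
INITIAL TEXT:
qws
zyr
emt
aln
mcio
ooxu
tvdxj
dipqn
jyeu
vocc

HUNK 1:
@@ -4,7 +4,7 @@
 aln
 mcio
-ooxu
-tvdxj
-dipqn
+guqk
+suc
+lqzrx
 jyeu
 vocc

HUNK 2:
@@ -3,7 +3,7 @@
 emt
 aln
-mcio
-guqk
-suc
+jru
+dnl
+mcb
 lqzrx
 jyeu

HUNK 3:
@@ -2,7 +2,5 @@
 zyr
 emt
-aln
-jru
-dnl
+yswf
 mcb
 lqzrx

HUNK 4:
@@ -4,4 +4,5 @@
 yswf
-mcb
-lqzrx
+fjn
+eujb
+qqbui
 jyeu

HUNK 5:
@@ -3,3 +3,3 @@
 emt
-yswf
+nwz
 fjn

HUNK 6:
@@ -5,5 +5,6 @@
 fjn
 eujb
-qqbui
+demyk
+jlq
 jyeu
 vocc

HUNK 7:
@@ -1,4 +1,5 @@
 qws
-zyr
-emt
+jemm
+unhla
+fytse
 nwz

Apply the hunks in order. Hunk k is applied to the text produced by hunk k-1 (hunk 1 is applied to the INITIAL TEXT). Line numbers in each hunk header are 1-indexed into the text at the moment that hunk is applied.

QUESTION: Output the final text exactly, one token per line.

Answer: qws
jemm
unhla
fytse
nwz
fjn
eujb
demyk
jlq
jyeu
vocc

Derivation:
Hunk 1: at line 4 remove [ooxu,tvdxj,dipqn] add [guqk,suc,lqzrx] -> 10 lines: qws zyr emt aln mcio guqk suc lqzrx jyeu vocc
Hunk 2: at line 3 remove [mcio,guqk,suc] add [jru,dnl,mcb] -> 10 lines: qws zyr emt aln jru dnl mcb lqzrx jyeu vocc
Hunk 3: at line 2 remove [aln,jru,dnl] add [yswf] -> 8 lines: qws zyr emt yswf mcb lqzrx jyeu vocc
Hunk 4: at line 4 remove [mcb,lqzrx] add [fjn,eujb,qqbui] -> 9 lines: qws zyr emt yswf fjn eujb qqbui jyeu vocc
Hunk 5: at line 3 remove [yswf] add [nwz] -> 9 lines: qws zyr emt nwz fjn eujb qqbui jyeu vocc
Hunk 6: at line 5 remove [qqbui] add [demyk,jlq] -> 10 lines: qws zyr emt nwz fjn eujb demyk jlq jyeu vocc
Hunk 7: at line 1 remove [zyr,emt] add [jemm,unhla,fytse] -> 11 lines: qws jemm unhla fytse nwz fjn eujb demyk jlq jyeu vocc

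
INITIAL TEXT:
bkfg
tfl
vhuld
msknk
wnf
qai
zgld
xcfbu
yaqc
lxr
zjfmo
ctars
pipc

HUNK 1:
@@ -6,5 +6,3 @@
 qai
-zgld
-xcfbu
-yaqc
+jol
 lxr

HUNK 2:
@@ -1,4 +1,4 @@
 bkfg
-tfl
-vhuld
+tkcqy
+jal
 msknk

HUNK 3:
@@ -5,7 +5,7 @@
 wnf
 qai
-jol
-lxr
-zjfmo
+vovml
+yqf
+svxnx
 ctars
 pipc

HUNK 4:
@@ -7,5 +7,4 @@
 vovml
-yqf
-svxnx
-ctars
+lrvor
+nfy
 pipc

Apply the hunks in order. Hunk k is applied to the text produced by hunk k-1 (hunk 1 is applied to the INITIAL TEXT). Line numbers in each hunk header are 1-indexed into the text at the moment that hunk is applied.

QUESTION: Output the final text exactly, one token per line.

Hunk 1: at line 6 remove [zgld,xcfbu,yaqc] add [jol] -> 11 lines: bkfg tfl vhuld msknk wnf qai jol lxr zjfmo ctars pipc
Hunk 2: at line 1 remove [tfl,vhuld] add [tkcqy,jal] -> 11 lines: bkfg tkcqy jal msknk wnf qai jol lxr zjfmo ctars pipc
Hunk 3: at line 5 remove [jol,lxr,zjfmo] add [vovml,yqf,svxnx] -> 11 lines: bkfg tkcqy jal msknk wnf qai vovml yqf svxnx ctars pipc
Hunk 4: at line 7 remove [yqf,svxnx,ctars] add [lrvor,nfy] -> 10 lines: bkfg tkcqy jal msknk wnf qai vovml lrvor nfy pipc

Answer: bkfg
tkcqy
jal
msknk
wnf
qai
vovml
lrvor
nfy
pipc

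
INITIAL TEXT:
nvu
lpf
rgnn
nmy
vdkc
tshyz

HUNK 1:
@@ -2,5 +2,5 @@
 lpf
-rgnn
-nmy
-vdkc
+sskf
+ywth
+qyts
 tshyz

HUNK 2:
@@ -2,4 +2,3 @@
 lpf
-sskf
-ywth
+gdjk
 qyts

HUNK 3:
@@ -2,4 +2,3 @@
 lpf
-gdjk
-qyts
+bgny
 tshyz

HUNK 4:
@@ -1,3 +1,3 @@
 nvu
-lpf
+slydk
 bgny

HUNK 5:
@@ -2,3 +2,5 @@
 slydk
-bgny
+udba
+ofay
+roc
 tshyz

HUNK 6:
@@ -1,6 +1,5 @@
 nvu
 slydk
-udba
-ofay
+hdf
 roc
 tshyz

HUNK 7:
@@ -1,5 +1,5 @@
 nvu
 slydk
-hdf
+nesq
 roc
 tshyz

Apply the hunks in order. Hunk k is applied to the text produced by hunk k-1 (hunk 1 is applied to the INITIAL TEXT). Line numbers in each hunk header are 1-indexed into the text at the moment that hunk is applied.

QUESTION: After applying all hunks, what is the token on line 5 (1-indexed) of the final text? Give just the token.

Hunk 1: at line 2 remove [rgnn,nmy,vdkc] add [sskf,ywth,qyts] -> 6 lines: nvu lpf sskf ywth qyts tshyz
Hunk 2: at line 2 remove [sskf,ywth] add [gdjk] -> 5 lines: nvu lpf gdjk qyts tshyz
Hunk 3: at line 2 remove [gdjk,qyts] add [bgny] -> 4 lines: nvu lpf bgny tshyz
Hunk 4: at line 1 remove [lpf] add [slydk] -> 4 lines: nvu slydk bgny tshyz
Hunk 5: at line 2 remove [bgny] add [udba,ofay,roc] -> 6 lines: nvu slydk udba ofay roc tshyz
Hunk 6: at line 1 remove [udba,ofay] add [hdf] -> 5 lines: nvu slydk hdf roc tshyz
Hunk 7: at line 1 remove [hdf] add [nesq] -> 5 lines: nvu slydk nesq roc tshyz
Final line 5: tshyz

Answer: tshyz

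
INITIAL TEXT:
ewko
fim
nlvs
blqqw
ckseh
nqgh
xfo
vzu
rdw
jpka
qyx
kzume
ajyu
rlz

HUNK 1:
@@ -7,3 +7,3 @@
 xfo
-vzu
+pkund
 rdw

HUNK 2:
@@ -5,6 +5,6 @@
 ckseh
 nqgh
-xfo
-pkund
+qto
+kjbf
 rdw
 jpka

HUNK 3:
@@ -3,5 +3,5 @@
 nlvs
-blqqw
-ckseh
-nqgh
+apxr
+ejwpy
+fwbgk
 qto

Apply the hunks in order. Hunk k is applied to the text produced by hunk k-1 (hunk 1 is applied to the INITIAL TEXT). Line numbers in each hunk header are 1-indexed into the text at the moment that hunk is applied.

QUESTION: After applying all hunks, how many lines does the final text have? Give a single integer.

Hunk 1: at line 7 remove [vzu] add [pkund] -> 14 lines: ewko fim nlvs blqqw ckseh nqgh xfo pkund rdw jpka qyx kzume ajyu rlz
Hunk 2: at line 5 remove [xfo,pkund] add [qto,kjbf] -> 14 lines: ewko fim nlvs blqqw ckseh nqgh qto kjbf rdw jpka qyx kzume ajyu rlz
Hunk 3: at line 3 remove [blqqw,ckseh,nqgh] add [apxr,ejwpy,fwbgk] -> 14 lines: ewko fim nlvs apxr ejwpy fwbgk qto kjbf rdw jpka qyx kzume ajyu rlz
Final line count: 14

Answer: 14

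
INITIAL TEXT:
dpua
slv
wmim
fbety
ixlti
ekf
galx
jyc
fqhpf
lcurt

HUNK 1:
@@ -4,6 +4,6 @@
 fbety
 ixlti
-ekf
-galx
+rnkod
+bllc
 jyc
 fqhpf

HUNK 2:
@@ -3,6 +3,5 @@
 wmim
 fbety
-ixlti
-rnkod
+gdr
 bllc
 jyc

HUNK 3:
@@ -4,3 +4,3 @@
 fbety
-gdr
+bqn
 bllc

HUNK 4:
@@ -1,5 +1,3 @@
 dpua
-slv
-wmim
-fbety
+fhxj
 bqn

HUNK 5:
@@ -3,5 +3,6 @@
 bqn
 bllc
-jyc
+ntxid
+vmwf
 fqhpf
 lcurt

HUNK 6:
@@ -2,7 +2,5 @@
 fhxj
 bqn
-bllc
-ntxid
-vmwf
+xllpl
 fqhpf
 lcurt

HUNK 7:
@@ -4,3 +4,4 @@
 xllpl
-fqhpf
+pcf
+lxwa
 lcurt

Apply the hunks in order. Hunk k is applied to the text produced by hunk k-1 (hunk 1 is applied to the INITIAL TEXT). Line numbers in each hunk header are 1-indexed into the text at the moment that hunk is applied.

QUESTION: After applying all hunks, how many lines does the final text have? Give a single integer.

Hunk 1: at line 4 remove [ekf,galx] add [rnkod,bllc] -> 10 lines: dpua slv wmim fbety ixlti rnkod bllc jyc fqhpf lcurt
Hunk 2: at line 3 remove [ixlti,rnkod] add [gdr] -> 9 lines: dpua slv wmim fbety gdr bllc jyc fqhpf lcurt
Hunk 3: at line 4 remove [gdr] add [bqn] -> 9 lines: dpua slv wmim fbety bqn bllc jyc fqhpf lcurt
Hunk 4: at line 1 remove [slv,wmim,fbety] add [fhxj] -> 7 lines: dpua fhxj bqn bllc jyc fqhpf lcurt
Hunk 5: at line 3 remove [jyc] add [ntxid,vmwf] -> 8 lines: dpua fhxj bqn bllc ntxid vmwf fqhpf lcurt
Hunk 6: at line 2 remove [bllc,ntxid,vmwf] add [xllpl] -> 6 lines: dpua fhxj bqn xllpl fqhpf lcurt
Hunk 7: at line 4 remove [fqhpf] add [pcf,lxwa] -> 7 lines: dpua fhxj bqn xllpl pcf lxwa lcurt
Final line count: 7

Answer: 7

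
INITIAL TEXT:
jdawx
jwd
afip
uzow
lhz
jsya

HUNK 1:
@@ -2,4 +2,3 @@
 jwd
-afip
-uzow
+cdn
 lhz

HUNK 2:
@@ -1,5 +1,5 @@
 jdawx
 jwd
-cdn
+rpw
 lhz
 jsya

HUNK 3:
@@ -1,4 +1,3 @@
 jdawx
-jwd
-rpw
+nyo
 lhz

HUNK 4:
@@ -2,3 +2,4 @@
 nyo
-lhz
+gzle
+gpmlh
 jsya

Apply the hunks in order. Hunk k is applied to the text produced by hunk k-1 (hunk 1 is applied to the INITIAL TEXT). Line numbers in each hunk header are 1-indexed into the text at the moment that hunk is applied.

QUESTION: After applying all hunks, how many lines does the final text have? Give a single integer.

Hunk 1: at line 2 remove [afip,uzow] add [cdn] -> 5 lines: jdawx jwd cdn lhz jsya
Hunk 2: at line 1 remove [cdn] add [rpw] -> 5 lines: jdawx jwd rpw lhz jsya
Hunk 3: at line 1 remove [jwd,rpw] add [nyo] -> 4 lines: jdawx nyo lhz jsya
Hunk 4: at line 2 remove [lhz] add [gzle,gpmlh] -> 5 lines: jdawx nyo gzle gpmlh jsya
Final line count: 5

Answer: 5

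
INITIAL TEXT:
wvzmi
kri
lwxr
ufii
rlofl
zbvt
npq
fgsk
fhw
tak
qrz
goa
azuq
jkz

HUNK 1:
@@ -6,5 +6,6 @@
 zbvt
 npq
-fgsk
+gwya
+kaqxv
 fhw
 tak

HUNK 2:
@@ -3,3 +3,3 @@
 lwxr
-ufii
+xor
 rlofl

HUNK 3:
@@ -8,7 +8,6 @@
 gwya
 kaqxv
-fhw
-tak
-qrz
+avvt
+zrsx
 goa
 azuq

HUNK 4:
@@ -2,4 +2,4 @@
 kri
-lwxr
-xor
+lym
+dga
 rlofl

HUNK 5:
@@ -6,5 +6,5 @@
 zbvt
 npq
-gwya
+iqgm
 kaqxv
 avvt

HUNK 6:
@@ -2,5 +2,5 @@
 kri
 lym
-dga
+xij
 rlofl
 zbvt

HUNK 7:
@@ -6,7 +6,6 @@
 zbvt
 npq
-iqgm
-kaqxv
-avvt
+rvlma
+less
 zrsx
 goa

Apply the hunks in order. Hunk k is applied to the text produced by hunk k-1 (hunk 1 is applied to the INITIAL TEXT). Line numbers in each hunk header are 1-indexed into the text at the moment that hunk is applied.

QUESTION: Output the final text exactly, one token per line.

Hunk 1: at line 6 remove [fgsk] add [gwya,kaqxv] -> 15 lines: wvzmi kri lwxr ufii rlofl zbvt npq gwya kaqxv fhw tak qrz goa azuq jkz
Hunk 2: at line 3 remove [ufii] add [xor] -> 15 lines: wvzmi kri lwxr xor rlofl zbvt npq gwya kaqxv fhw tak qrz goa azuq jkz
Hunk 3: at line 8 remove [fhw,tak,qrz] add [avvt,zrsx] -> 14 lines: wvzmi kri lwxr xor rlofl zbvt npq gwya kaqxv avvt zrsx goa azuq jkz
Hunk 4: at line 2 remove [lwxr,xor] add [lym,dga] -> 14 lines: wvzmi kri lym dga rlofl zbvt npq gwya kaqxv avvt zrsx goa azuq jkz
Hunk 5: at line 6 remove [gwya] add [iqgm] -> 14 lines: wvzmi kri lym dga rlofl zbvt npq iqgm kaqxv avvt zrsx goa azuq jkz
Hunk 6: at line 2 remove [dga] add [xij] -> 14 lines: wvzmi kri lym xij rlofl zbvt npq iqgm kaqxv avvt zrsx goa azuq jkz
Hunk 7: at line 6 remove [iqgm,kaqxv,avvt] add [rvlma,less] -> 13 lines: wvzmi kri lym xij rlofl zbvt npq rvlma less zrsx goa azuq jkz

Answer: wvzmi
kri
lym
xij
rlofl
zbvt
npq
rvlma
less
zrsx
goa
azuq
jkz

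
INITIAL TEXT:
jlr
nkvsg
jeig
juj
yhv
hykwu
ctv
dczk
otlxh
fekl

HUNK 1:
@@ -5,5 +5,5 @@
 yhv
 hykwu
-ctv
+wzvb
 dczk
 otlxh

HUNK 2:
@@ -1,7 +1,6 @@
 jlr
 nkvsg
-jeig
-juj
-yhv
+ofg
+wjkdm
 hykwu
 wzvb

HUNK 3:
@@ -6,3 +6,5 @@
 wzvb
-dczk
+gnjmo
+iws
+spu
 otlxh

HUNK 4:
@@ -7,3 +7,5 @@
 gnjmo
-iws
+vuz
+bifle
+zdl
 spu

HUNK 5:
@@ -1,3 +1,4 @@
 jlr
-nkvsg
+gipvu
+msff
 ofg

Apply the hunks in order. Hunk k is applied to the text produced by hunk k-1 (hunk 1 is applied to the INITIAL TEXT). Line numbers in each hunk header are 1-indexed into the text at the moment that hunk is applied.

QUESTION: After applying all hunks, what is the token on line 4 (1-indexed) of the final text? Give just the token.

Answer: ofg

Derivation:
Hunk 1: at line 5 remove [ctv] add [wzvb] -> 10 lines: jlr nkvsg jeig juj yhv hykwu wzvb dczk otlxh fekl
Hunk 2: at line 1 remove [jeig,juj,yhv] add [ofg,wjkdm] -> 9 lines: jlr nkvsg ofg wjkdm hykwu wzvb dczk otlxh fekl
Hunk 3: at line 6 remove [dczk] add [gnjmo,iws,spu] -> 11 lines: jlr nkvsg ofg wjkdm hykwu wzvb gnjmo iws spu otlxh fekl
Hunk 4: at line 7 remove [iws] add [vuz,bifle,zdl] -> 13 lines: jlr nkvsg ofg wjkdm hykwu wzvb gnjmo vuz bifle zdl spu otlxh fekl
Hunk 5: at line 1 remove [nkvsg] add [gipvu,msff] -> 14 lines: jlr gipvu msff ofg wjkdm hykwu wzvb gnjmo vuz bifle zdl spu otlxh fekl
Final line 4: ofg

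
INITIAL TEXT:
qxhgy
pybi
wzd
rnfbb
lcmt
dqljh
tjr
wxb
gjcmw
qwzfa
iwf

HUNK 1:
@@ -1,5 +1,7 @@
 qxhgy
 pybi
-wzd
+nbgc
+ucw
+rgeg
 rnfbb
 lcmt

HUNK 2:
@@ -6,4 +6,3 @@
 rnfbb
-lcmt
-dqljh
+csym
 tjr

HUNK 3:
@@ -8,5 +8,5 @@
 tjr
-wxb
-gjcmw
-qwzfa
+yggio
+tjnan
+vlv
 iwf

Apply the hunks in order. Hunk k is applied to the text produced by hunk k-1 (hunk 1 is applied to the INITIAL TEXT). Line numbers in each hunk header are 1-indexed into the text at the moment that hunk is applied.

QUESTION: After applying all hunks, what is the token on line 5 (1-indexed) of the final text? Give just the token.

Hunk 1: at line 1 remove [wzd] add [nbgc,ucw,rgeg] -> 13 lines: qxhgy pybi nbgc ucw rgeg rnfbb lcmt dqljh tjr wxb gjcmw qwzfa iwf
Hunk 2: at line 6 remove [lcmt,dqljh] add [csym] -> 12 lines: qxhgy pybi nbgc ucw rgeg rnfbb csym tjr wxb gjcmw qwzfa iwf
Hunk 3: at line 8 remove [wxb,gjcmw,qwzfa] add [yggio,tjnan,vlv] -> 12 lines: qxhgy pybi nbgc ucw rgeg rnfbb csym tjr yggio tjnan vlv iwf
Final line 5: rgeg

Answer: rgeg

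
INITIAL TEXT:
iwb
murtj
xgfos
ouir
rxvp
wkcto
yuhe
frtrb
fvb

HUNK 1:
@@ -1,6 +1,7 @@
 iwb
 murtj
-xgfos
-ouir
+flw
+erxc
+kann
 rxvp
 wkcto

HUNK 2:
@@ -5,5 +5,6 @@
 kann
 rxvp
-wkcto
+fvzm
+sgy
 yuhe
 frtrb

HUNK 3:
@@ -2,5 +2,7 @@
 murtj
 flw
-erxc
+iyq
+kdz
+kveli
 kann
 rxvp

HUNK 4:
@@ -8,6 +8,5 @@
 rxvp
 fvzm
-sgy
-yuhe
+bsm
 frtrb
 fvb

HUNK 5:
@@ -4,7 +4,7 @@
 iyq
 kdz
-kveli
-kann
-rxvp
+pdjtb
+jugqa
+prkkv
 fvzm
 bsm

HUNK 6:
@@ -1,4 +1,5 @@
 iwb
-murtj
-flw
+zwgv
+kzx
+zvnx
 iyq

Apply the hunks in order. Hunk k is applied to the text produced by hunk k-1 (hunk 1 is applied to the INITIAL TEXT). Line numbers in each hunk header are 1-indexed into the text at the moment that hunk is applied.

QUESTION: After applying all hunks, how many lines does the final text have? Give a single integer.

Answer: 13

Derivation:
Hunk 1: at line 1 remove [xgfos,ouir] add [flw,erxc,kann] -> 10 lines: iwb murtj flw erxc kann rxvp wkcto yuhe frtrb fvb
Hunk 2: at line 5 remove [wkcto] add [fvzm,sgy] -> 11 lines: iwb murtj flw erxc kann rxvp fvzm sgy yuhe frtrb fvb
Hunk 3: at line 2 remove [erxc] add [iyq,kdz,kveli] -> 13 lines: iwb murtj flw iyq kdz kveli kann rxvp fvzm sgy yuhe frtrb fvb
Hunk 4: at line 8 remove [sgy,yuhe] add [bsm] -> 12 lines: iwb murtj flw iyq kdz kveli kann rxvp fvzm bsm frtrb fvb
Hunk 5: at line 4 remove [kveli,kann,rxvp] add [pdjtb,jugqa,prkkv] -> 12 lines: iwb murtj flw iyq kdz pdjtb jugqa prkkv fvzm bsm frtrb fvb
Hunk 6: at line 1 remove [murtj,flw] add [zwgv,kzx,zvnx] -> 13 lines: iwb zwgv kzx zvnx iyq kdz pdjtb jugqa prkkv fvzm bsm frtrb fvb
Final line count: 13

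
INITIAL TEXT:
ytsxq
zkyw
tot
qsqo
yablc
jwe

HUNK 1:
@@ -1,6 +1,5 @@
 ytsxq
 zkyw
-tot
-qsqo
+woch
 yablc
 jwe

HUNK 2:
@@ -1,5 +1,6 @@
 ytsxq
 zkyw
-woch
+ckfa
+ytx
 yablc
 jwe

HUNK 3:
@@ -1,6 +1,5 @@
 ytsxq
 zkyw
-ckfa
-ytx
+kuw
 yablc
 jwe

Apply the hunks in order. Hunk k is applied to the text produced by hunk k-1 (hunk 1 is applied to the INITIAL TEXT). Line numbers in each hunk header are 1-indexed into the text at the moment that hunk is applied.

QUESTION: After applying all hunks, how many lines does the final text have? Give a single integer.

Hunk 1: at line 1 remove [tot,qsqo] add [woch] -> 5 lines: ytsxq zkyw woch yablc jwe
Hunk 2: at line 1 remove [woch] add [ckfa,ytx] -> 6 lines: ytsxq zkyw ckfa ytx yablc jwe
Hunk 3: at line 1 remove [ckfa,ytx] add [kuw] -> 5 lines: ytsxq zkyw kuw yablc jwe
Final line count: 5

Answer: 5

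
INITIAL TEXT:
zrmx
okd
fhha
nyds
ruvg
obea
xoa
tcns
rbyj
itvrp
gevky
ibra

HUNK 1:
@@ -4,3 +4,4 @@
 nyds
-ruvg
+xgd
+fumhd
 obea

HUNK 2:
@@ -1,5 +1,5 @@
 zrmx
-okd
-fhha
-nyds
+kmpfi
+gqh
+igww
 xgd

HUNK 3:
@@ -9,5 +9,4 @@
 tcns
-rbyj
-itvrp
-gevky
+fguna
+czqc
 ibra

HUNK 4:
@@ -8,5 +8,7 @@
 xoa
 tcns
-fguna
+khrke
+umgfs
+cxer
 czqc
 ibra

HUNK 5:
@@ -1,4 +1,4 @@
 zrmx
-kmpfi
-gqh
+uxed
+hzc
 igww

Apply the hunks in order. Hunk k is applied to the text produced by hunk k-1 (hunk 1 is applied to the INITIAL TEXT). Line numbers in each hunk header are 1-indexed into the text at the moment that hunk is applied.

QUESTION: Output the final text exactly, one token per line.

Answer: zrmx
uxed
hzc
igww
xgd
fumhd
obea
xoa
tcns
khrke
umgfs
cxer
czqc
ibra

Derivation:
Hunk 1: at line 4 remove [ruvg] add [xgd,fumhd] -> 13 lines: zrmx okd fhha nyds xgd fumhd obea xoa tcns rbyj itvrp gevky ibra
Hunk 2: at line 1 remove [okd,fhha,nyds] add [kmpfi,gqh,igww] -> 13 lines: zrmx kmpfi gqh igww xgd fumhd obea xoa tcns rbyj itvrp gevky ibra
Hunk 3: at line 9 remove [rbyj,itvrp,gevky] add [fguna,czqc] -> 12 lines: zrmx kmpfi gqh igww xgd fumhd obea xoa tcns fguna czqc ibra
Hunk 4: at line 8 remove [fguna] add [khrke,umgfs,cxer] -> 14 lines: zrmx kmpfi gqh igww xgd fumhd obea xoa tcns khrke umgfs cxer czqc ibra
Hunk 5: at line 1 remove [kmpfi,gqh] add [uxed,hzc] -> 14 lines: zrmx uxed hzc igww xgd fumhd obea xoa tcns khrke umgfs cxer czqc ibra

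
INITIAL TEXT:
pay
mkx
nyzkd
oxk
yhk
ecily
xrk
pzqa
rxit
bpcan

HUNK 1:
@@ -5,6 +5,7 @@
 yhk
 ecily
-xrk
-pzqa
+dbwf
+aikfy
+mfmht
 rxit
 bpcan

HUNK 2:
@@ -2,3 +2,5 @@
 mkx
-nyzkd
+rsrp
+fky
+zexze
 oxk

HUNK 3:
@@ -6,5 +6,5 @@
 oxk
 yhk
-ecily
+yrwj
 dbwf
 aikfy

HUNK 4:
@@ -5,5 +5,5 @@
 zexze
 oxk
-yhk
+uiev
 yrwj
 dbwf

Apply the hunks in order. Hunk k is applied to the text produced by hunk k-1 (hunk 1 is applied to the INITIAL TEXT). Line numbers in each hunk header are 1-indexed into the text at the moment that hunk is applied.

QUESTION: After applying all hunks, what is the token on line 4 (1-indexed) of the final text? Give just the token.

Answer: fky

Derivation:
Hunk 1: at line 5 remove [xrk,pzqa] add [dbwf,aikfy,mfmht] -> 11 lines: pay mkx nyzkd oxk yhk ecily dbwf aikfy mfmht rxit bpcan
Hunk 2: at line 2 remove [nyzkd] add [rsrp,fky,zexze] -> 13 lines: pay mkx rsrp fky zexze oxk yhk ecily dbwf aikfy mfmht rxit bpcan
Hunk 3: at line 6 remove [ecily] add [yrwj] -> 13 lines: pay mkx rsrp fky zexze oxk yhk yrwj dbwf aikfy mfmht rxit bpcan
Hunk 4: at line 5 remove [yhk] add [uiev] -> 13 lines: pay mkx rsrp fky zexze oxk uiev yrwj dbwf aikfy mfmht rxit bpcan
Final line 4: fky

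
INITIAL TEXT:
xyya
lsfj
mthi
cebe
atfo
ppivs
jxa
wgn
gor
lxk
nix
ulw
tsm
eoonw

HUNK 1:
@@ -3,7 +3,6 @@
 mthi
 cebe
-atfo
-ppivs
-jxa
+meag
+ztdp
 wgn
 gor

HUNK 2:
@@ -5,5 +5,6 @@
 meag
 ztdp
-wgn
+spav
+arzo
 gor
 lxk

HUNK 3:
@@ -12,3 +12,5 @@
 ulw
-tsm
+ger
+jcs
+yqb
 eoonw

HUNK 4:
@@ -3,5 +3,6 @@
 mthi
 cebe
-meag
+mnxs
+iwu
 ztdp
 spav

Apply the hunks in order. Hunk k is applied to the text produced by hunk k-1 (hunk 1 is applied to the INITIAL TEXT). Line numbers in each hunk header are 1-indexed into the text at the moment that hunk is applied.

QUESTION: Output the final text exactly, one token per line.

Hunk 1: at line 3 remove [atfo,ppivs,jxa] add [meag,ztdp] -> 13 lines: xyya lsfj mthi cebe meag ztdp wgn gor lxk nix ulw tsm eoonw
Hunk 2: at line 5 remove [wgn] add [spav,arzo] -> 14 lines: xyya lsfj mthi cebe meag ztdp spav arzo gor lxk nix ulw tsm eoonw
Hunk 3: at line 12 remove [tsm] add [ger,jcs,yqb] -> 16 lines: xyya lsfj mthi cebe meag ztdp spav arzo gor lxk nix ulw ger jcs yqb eoonw
Hunk 4: at line 3 remove [meag] add [mnxs,iwu] -> 17 lines: xyya lsfj mthi cebe mnxs iwu ztdp spav arzo gor lxk nix ulw ger jcs yqb eoonw

Answer: xyya
lsfj
mthi
cebe
mnxs
iwu
ztdp
spav
arzo
gor
lxk
nix
ulw
ger
jcs
yqb
eoonw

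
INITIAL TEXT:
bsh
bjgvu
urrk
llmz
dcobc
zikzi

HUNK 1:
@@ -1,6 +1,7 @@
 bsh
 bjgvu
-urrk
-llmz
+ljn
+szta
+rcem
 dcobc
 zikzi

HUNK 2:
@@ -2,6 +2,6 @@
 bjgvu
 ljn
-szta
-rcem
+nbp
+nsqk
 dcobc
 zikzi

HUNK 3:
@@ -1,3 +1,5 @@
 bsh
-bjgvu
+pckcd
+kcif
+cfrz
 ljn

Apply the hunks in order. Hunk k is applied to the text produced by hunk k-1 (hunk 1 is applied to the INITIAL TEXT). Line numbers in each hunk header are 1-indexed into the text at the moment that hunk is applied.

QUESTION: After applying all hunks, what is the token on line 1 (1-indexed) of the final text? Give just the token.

Hunk 1: at line 1 remove [urrk,llmz] add [ljn,szta,rcem] -> 7 lines: bsh bjgvu ljn szta rcem dcobc zikzi
Hunk 2: at line 2 remove [szta,rcem] add [nbp,nsqk] -> 7 lines: bsh bjgvu ljn nbp nsqk dcobc zikzi
Hunk 3: at line 1 remove [bjgvu] add [pckcd,kcif,cfrz] -> 9 lines: bsh pckcd kcif cfrz ljn nbp nsqk dcobc zikzi
Final line 1: bsh

Answer: bsh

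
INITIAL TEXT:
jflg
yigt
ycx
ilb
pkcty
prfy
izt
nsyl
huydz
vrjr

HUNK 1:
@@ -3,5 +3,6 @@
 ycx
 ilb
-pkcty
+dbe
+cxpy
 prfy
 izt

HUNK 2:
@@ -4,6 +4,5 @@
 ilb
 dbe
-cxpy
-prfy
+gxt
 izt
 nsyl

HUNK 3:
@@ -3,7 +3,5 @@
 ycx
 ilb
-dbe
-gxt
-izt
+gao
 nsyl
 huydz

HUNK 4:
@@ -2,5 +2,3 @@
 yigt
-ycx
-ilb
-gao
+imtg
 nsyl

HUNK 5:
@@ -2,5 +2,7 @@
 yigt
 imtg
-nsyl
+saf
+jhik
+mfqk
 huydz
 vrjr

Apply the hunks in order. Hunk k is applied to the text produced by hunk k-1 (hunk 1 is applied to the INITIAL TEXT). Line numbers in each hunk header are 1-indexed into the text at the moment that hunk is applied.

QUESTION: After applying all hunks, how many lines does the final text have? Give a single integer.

Answer: 8

Derivation:
Hunk 1: at line 3 remove [pkcty] add [dbe,cxpy] -> 11 lines: jflg yigt ycx ilb dbe cxpy prfy izt nsyl huydz vrjr
Hunk 2: at line 4 remove [cxpy,prfy] add [gxt] -> 10 lines: jflg yigt ycx ilb dbe gxt izt nsyl huydz vrjr
Hunk 3: at line 3 remove [dbe,gxt,izt] add [gao] -> 8 lines: jflg yigt ycx ilb gao nsyl huydz vrjr
Hunk 4: at line 2 remove [ycx,ilb,gao] add [imtg] -> 6 lines: jflg yigt imtg nsyl huydz vrjr
Hunk 5: at line 2 remove [nsyl] add [saf,jhik,mfqk] -> 8 lines: jflg yigt imtg saf jhik mfqk huydz vrjr
Final line count: 8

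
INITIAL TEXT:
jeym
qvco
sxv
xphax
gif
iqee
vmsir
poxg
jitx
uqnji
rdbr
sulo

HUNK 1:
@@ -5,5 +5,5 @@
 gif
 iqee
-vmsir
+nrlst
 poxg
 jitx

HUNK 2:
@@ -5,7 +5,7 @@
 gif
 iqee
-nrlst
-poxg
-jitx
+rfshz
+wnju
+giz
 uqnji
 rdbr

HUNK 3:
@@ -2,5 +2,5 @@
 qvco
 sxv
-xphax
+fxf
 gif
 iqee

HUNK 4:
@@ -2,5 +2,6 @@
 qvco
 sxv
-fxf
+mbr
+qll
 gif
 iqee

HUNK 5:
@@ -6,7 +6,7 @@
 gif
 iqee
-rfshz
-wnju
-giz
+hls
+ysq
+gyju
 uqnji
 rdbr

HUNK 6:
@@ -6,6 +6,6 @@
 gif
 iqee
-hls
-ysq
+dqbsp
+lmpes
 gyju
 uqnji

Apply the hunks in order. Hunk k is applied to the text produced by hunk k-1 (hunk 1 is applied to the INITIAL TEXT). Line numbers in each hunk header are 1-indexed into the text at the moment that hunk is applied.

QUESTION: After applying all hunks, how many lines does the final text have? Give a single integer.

Hunk 1: at line 5 remove [vmsir] add [nrlst] -> 12 lines: jeym qvco sxv xphax gif iqee nrlst poxg jitx uqnji rdbr sulo
Hunk 2: at line 5 remove [nrlst,poxg,jitx] add [rfshz,wnju,giz] -> 12 lines: jeym qvco sxv xphax gif iqee rfshz wnju giz uqnji rdbr sulo
Hunk 3: at line 2 remove [xphax] add [fxf] -> 12 lines: jeym qvco sxv fxf gif iqee rfshz wnju giz uqnji rdbr sulo
Hunk 4: at line 2 remove [fxf] add [mbr,qll] -> 13 lines: jeym qvco sxv mbr qll gif iqee rfshz wnju giz uqnji rdbr sulo
Hunk 5: at line 6 remove [rfshz,wnju,giz] add [hls,ysq,gyju] -> 13 lines: jeym qvco sxv mbr qll gif iqee hls ysq gyju uqnji rdbr sulo
Hunk 6: at line 6 remove [hls,ysq] add [dqbsp,lmpes] -> 13 lines: jeym qvco sxv mbr qll gif iqee dqbsp lmpes gyju uqnji rdbr sulo
Final line count: 13

Answer: 13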